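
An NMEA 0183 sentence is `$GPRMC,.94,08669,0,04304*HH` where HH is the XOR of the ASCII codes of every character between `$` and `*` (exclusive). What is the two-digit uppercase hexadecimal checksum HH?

5A

XOR the ASCII codes of the payload characters:
  'G' = 0x47 → acc = 0x47
  'P' = 0x50 → acc = 0x17
  'R' = 0x52 → acc = 0x45
  'M' = 0x4D → acc = 0x08
  'C' = 0x43 → acc = 0x4B
  ',' = 0x2C → acc = 0x67
  '.' = 0x2E → acc = 0x49
  '9' = 0x39 → acc = 0x70
  '4' = 0x34 → acc = 0x44
  ',' = 0x2C → acc = 0x68
  '0' = 0x30 → acc = 0x58
  '8' = 0x38 → acc = 0x60
  '6' = 0x36 → acc = 0x56
  '6' = 0x36 → acc = 0x60
  '9' = 0x39 → acc = 0x59
  ',' = 0x2C → acc = 0x75
  '0' = 0x30 → acc = 0x45
  ',' = 0x2C → acc = 0x69
  '0' = 0x30 → acc = 0x59
  '4' = 0x34 → acc = 0x6D
  '3' = 0x33 → acc = 0x5E
  '0' = 0x30 → acc = 0x6E
  '4' = 0x34 → acc = 0x5A
Checksum = 0x5A.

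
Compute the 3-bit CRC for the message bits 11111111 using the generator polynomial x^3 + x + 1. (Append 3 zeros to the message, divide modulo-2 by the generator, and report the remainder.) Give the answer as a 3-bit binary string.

Append 3 zeros: 11111111000. Divide by 1011 (XOR where the leading bit is 1):
  pos 0: 1111 XOR 1011 = 0100
  pos 1: 1001 XOR 1011 = 0010
  pos 3: 1011 XOR 1011 = 0000
  pos 7: 1000 XOR 1011 = 0011
Remainder (last 3 bits) = 011. This is the CRC / FCS.

011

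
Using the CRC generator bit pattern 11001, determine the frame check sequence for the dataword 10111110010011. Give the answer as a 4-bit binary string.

1101

Append 4 zeros: 101111100100110000. Divide by 11001 (XOR where the leading bit is 1):
  pos 0: 10111 XOR 11001 = 01110
  pos 1: 11101 XOR 11001 = 00100
  pos 3: 10010 XOR 11001 = 01011
  pos 4: 10110 XOR 11001 = 01111
  pos 5: 11111 XOR 11001 = 00110
  pos 7: 11000 XOR 11001 = 00001
  pos 11: 11100 XOR 11001 = 00101
  pos 13: 10100 XOR 11001 = 01101
Remainder (last 4 bits) = 1101. This is the CRC / FCS.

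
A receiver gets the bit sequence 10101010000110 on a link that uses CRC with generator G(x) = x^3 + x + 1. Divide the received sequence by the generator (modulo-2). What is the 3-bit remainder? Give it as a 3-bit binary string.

000

Modulo-2 division of 10101010000110 by 1011:
  pos 0: 1010 XOR 1011 = 0001
  pos 3: 1101 XOR 1011 = 0110
  pos 4: 1100 XOR 1011 = 0111
  pos 5: 1110 XOR 1011 = 0101
  pos 6: 1010 XOR 1011 = 0001
  pos 9: 1011 XOR 1011 = 0000
Remainder = 000 (zero — the frame passes the CRC check).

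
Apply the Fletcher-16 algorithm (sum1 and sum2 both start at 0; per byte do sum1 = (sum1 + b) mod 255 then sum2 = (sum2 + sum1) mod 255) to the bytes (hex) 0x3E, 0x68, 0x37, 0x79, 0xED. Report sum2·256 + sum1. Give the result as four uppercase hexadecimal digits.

Running sums (mod 255):
  after byte 0 (0x3E): sum1=62, sum2=62
  after byte 1 (0x68): sum1=166, sum2=228
  after byte 2 (0x37): sum1=221, sum2=194
  after byte 3 (0x79): sum1=87, sum2=26
  after byte 4 (0xED): sum1=69, sum2=95
Checksum = sum2·256 + sum1 = 95·256 + 69 = 24389 = 0x5F45.

5F45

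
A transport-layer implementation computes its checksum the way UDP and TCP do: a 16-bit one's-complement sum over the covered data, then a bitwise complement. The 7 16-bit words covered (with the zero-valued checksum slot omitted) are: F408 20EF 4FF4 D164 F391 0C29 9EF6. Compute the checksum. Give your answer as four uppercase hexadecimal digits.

2AFD

One's-complement addition (fold any carry out of bit 15 back into bit 0):
  0xF408 + 0x20EF = 0x114F7 → wrap carry → 0x14F8
  0x14F8 + 0x4FF4 = 0x064EC
  0x64EC + 0xD164 = 0x13650 → wrap carry → 0x3651
  0x3651 + 0xF391 = 0x129E2 → wrap carry → 0x29E3
  0x29E3 + 0x0C29 = 0x0360C
  0x360C + 0x9EF6 = 0x0D502
One's-complement sum = 0xD502.
Checksum = ~0xD502 & 0xFFFF = 0x2AFD.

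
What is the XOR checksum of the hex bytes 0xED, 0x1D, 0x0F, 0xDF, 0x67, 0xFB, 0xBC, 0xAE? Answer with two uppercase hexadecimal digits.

XOR the bytes together:
  start with 0xED
  0xED ⊕ 0x1D = 0xF0
  0xF0 ⊕ 0x0F = 0xFF
  0xFF ⊕ 0xDF = 0x20
  0x20 ⊕ 0x67 = 0x47
  0x47 ⊕ 0xFB = 0xBC
  0xBC ⊕ 0xBC = 0x00
  0x00 ⊕ 0xAE = 0xAE

AE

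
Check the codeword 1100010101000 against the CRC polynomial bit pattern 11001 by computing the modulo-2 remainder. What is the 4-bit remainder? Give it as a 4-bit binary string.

Modulo-2 division of 1100010101000 by 11001:
  pos 0: 11000 XOR 11001 = 00001
  pos 4: 11010 XOR 11001 = 00011
  pos 7: 11100 XOR 11001 = 00101
Remainder = 1010 (nonzero — an error is detected).

1010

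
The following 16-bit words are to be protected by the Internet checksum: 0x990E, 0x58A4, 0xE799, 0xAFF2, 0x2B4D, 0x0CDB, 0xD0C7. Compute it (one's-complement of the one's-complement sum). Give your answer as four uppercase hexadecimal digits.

6DD0

One's-complement addition (fold any carry out of bit 15 back into bit 0):
  0x990E + 0x58A4 = 0x0F1B2
  0xF1B2 + 0xE799 = 0x1D94B → wrap carry → 0xD94C
  0xD94C + 0xAFF2 = 0x1893E → wrap carry → 0x893F
  0x893F + 0x2B4D = 0x0B48C
  0xB48C + 0x0CDB = 0x0C167
  0xC167 + 0xD0C7 = 0x1922E → wrap carry → 0x922F
One's-complement sum = 0x922F.
Checksum = ~0x922F & 0xFFFF = 0x6DD0.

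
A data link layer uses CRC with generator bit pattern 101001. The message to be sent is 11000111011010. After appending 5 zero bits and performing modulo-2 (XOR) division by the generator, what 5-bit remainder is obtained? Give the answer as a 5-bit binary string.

10000

Append 5 zeros: 1100011101101000000. Divide by 101001 (XOR where the leading bit is 1):
  pos 0: 110001 XOR 101001 = 011000
  pos 1: 110001 XOR 101001 = 011000
  pos 2: 110001 XOR 101001 = 011000
  pos 3: 110000 XOR 101001 = 011001
  pos 4: 110011 XOR 101001 = 011010
  pos 5: 110101 XOR 101001 = 011100
  pos 6: 111000 XOR 101001 = 010001
  pos 7: 100011 XOR 101001 = 001010
  pos 9: 101000 XOR 101001 = 000001
Remainder (last 5 bits) = 10000. This is the CRC / FCS.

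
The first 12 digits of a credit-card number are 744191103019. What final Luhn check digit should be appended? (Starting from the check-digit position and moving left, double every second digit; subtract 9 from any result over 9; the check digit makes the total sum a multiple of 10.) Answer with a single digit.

4

Partial digits right→left: 9 1 0 3 0 1 1 9 1 4 4 7
Double every second digit counting from the check-digit position (so the 1st, 3rd, 5th, ... of the partial from the right).
  doubled (with −9 where >9): 9 0 0 2 2 8 → sum 21
  kept as-is: 1 3 1 9 4 7 → sum 25
Total = 21 + 25 = 46.
Check digit = (10 − (46 mod 10)) mod 10 = 4.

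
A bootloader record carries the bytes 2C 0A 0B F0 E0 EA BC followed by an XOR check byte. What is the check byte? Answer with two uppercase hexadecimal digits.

XOR the bytes together:
  start with 0x2C
  0x2C ⊕ 0x0A = 0x26
  0x26 ⊕ 0x0B = 0x2D
  0x2D ⊕ 0xF0 = 0xDD
  0xDD ⊕ 0xE0 = 0x3D
  0x3D ⊕ 0xEA = 0xD7
  0xD7 ⊕ 0xBC = 0x6B

6B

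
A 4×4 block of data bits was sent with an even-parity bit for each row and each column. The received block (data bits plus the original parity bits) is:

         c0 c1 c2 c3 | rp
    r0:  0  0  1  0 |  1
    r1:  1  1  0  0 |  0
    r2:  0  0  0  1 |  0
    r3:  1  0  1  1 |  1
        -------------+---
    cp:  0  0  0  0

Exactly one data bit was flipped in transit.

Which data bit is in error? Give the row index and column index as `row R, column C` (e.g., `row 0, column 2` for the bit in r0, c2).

row 2, column 1

Recompute each row's even parity and compare to rp:
  r0: data parity 1, sent rp 1 → ok
  r1: data parity 0, sent rp 0 → ok
  r2: data parity 1, sent rp 0 → mismatch
  r3: data parity 1, sent rp 1 → ok
Recompute each column's even parity and compare to cp:
  c0: data parity 0, sent cp 0 → ok
  c1: data parity 1, sent cp 0 → mismatch
  c2: data parity 0, sent cp 0 → ok
  c3: data parity 0, sent cp 0 → ok
Exactly one row (r2) and one column (c1) fail → the flipped bit is at their intersection.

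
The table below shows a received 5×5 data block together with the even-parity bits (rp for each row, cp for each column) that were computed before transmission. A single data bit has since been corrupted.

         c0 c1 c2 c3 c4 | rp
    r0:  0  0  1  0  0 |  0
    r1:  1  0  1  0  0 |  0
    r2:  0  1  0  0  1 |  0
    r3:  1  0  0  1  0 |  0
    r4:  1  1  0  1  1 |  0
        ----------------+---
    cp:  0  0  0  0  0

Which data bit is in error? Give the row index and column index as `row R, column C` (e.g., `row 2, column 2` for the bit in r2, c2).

row 0, column 0

Recompute each row's even parity and compare to rp:
  r0: data parity 1, sent rp 0 → mismatch
  r1: data parity 0, sent rp 0 → ok
  r2: data parity 0, sent rp 0 → ok
  r3: data parity 0, sent rp 0 → ok
  r4: data parity 0, sent rp 0 → ok
Recompute each column's even parity and compare to cp:
  c0: data parity 1, sent cp 0 → mismatch
  c1: data parity 0, sent cp 0 → ok
  c2: data parity 0, sent cp 0 → ok
  c3: data parity 0, sent cp 0 → ok
  c4: data parity 0, sent cp 0 → ok
Exactly one row (r0) and one column (c0) fail → the flipped bit is at their intersection.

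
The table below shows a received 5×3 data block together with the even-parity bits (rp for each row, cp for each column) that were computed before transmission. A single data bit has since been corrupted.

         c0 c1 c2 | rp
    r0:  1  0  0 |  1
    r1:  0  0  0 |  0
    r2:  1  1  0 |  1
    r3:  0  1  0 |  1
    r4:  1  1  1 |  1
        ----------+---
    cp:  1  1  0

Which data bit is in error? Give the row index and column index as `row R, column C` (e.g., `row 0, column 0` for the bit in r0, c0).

row 2, column 2

Recompute each row's even parity and compare to rp:
  r0: data parity 1, sent rp 1 → ok
  r1: data parity 0, sent rp 0 → ok
  r2: data parity 0, sent rp 1 → mismatch
  r3: data parity 1, sent rp 1 → ok
  r4: data parity 1, sent rp 1 → ok
Recompute each column's even parity and compare to cp:
  c0: data parity 1, sent cp 1 → ok
  c1: data parity 1, sent cp 1 → ok
  c2: data parity 1, sent cp 0 → mismatch
Exactly one row (r2) and one column (c2) fail → the flipped bit is at their intersection.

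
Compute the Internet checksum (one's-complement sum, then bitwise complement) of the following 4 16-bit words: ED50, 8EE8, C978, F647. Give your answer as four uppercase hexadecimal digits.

One's-complement addition (fold any carry out of bit 15 back into bit 0):
  0xED50 + 0x8EE8 = 0x17C38 → wrap carry → 0x7C39
  0x7C39 + 0xC978 = 0x145B1 → wrap carry → 0x45B2
  0x45B2 + 0xF647 = 0x13BF9 → wrap carry → 0x3BFA
One's-complement sum = 0x3BFA.
Checksum = ~0x3BFA & 0xFFFF = 0xC405.

C405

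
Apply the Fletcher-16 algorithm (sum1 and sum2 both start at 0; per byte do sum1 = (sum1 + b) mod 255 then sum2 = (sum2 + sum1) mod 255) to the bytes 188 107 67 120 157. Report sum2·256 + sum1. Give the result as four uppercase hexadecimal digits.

Running sums (mod 255):
  after byte 0 (188): sum1=188, sum2=188
  after byte 1 (107): sum1=40, sum2=228
  after byte 2 (67): sum1=107, sum2=80
  after byte 3 (120): sum1=227, sum2=52
  after byte 4 (157): sum1=129, sum2=181
Checksum = sum2·256 + sum1 = 181·256 + 129 = 46465 = 0xB581.

B581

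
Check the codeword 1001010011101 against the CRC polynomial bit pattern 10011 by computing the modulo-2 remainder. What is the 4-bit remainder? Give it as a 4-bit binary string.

Modulo-2 division of 1001010011101 by 10011:
  pos 0: 10010 XOR 10011 = 00001
  pos 4: 11001 XOR 10011 = 01010
  pos 5: 10101 XOR 10011 = 00110
  pos 7: 11010 XOR 10011 = 01001
  pos 8: 10011 XOR 10011 = 00000
Remainder = 0000 (zero — the frame passes the CRC check).

0000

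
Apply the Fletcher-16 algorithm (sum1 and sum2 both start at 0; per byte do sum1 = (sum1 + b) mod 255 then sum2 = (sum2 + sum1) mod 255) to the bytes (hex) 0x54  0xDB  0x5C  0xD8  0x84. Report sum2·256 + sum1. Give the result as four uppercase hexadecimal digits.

Running sums (mod 255):
  after byte 0 (0x54): sum1=84, sum2=84
  after byte 1 (0xDB): sum1=48, sum2=132
  after byte 2 (0x5C): sum1=140, sum2=17
  after byte 3 (0xD8): sum1=101, sum2=118
  after byte 4 (0x84): sum1=233, sum2=96
Checksum = sum2·256 + sum1 = 96·256 + 233 = 24809 = 0x60E9.

60E9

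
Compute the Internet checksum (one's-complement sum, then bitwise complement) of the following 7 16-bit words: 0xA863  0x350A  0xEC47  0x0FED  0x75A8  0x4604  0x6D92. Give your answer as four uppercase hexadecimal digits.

One's-complement addition (fold any carry out of bit 15 back into bit 0):
  0xA863 + 0x350A = 0x0DD6D
  0xDD6D + 0xEC47 = 0x1C9B4 → wrap carry → 0xC9B5
  0xC9B5 + 0x0FED = 0x0D9A2
  0xD9A2 + 0x75A8 = 0x14F4A → wrap carry → 0x4F4B
  0x4F4B + 0x4604 = 0x0954F
  0x954F + 0x6D92 = 0x102E1 → wrap carry → 0x02E2
One's-complement sum = 0x02E2.
Checksum = ~0x02E2 & 0xFFFF = 0xFD1D.

FD1D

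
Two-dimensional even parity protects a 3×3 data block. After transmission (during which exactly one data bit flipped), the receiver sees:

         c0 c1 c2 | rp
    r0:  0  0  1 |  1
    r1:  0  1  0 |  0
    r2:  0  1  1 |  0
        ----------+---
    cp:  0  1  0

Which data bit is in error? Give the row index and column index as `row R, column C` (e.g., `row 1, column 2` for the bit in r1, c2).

row 1, column 1

Recompute each row's even parity and compare to rp:
  r0: data parity 1, sent rp 1 → ok
  r1: data parity 1, sent rp 0 → mismatch
  r2: data parity 0, sent rp 0 → ok
Recompute each column's even parity and compare to cp:
  c0: data parity 0, sent cp 0 → ok
  c1: data parity 0, sent cp 1 → mismatch
  c2: data parity 0, sent cp 0 → ok
Exactly one row (r1) and one column (c1) fail → the flipped bit is at their intersection.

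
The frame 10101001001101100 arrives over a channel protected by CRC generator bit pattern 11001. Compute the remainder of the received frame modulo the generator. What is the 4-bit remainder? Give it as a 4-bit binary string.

Modulo-2 division of 10101001001101100 by 11001:
  pos 0: 10101 XOR 11001 = 01100
  pos 1: 11000 XOR 11001 = 00001
  pos 5: 10100 XOR 11001 = 01101
  pos 6: 11011 XOR 11001 = 00010
  pos 9: 10101 XOR 11001 = 01100
  pos 10: 11001 XOR 11001 = 00000
Remainder = 0000 (zero — the frame passes the CRC check).

0000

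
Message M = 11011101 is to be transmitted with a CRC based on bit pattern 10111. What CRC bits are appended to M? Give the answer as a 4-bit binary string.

Append 4 zeros: 110111010000. Divide by 10111 (XOR where the leading bit is 1):
  pos 0: 11011 XOR 10111 = 01100
  pos 1: 11001 XOR 10111 = 01110
  pos 2: 11100 XOR 10111 = 01011
  pos 3: 10111 XOR 10111 = 00000
Remainder (last 4 bits) = 0000. This is the CRC / FCS.

0000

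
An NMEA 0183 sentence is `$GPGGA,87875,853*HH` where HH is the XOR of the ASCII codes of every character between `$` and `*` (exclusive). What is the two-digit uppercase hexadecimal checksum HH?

5D

XOR the ASCII codes of the payload characters:
  'G' = 0x47 → acc = 0x47
  'P' = 0x50 → acc = 0x17
  'G' = 0x47 → acc = 0x50
  'G' = 0x47 → acc = 0x17
  'A' = 0x41 → acc = 0x56
  ',' = 0x2C → acc = 0x7A
  '8' = 0x38 → acc = 0x42
  '7' = 0x37 → acc = 0x75
  '8' = 0x38 → acc = 0x4D
  '7' = 0x37 → acc = 0x7A
  '5' = 0x35 → acc = 0x4F
  ',' = 0x2C → acc = 0x63
  '8' = 0x38 → acc = 0x5B
  '5' = 0x35 → acc = 0x6E
  '3' = 0x33 → acc = 0x5D
Checksum = 0x5D.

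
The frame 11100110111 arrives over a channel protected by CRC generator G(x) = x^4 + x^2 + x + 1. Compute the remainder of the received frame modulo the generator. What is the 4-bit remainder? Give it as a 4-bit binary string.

0000

Modulo-2 division of 11100110111 by 10111:
  pos 0: 11100 XOR 10111 = 01011
  pos 1: 10111 XOR 10111 = 00000
  pos 6: 10111 XOR 10111 = 00000
Remainder = 0000 (zero — the frame passes the CRC check).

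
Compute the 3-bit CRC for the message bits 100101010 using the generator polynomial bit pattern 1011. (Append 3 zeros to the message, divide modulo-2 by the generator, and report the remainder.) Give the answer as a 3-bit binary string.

111

Append 3 zeros: 100101010000. Divide by 1011 (XOR where the leading bit is 1):
  pos 0: 1001 XOR 1011 = 0010
  pos 2: 1001 XOR 1011 = 0010
  pos 4: 1001 XOR 1011 = 0010
  pos 6: 1000 XOR 1011 = 0011
  pos 8: 1100 XOR 1011 = 0111
Remainder (last 3 bits) = 111. This is the CRC / FCS.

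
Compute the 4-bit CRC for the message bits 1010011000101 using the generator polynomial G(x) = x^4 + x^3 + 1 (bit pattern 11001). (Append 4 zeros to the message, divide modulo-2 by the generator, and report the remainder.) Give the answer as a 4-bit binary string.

1111

Append 4 zeros: 10100110001010000. Divide by 11001 (XOR where the leading bit is 1):
  pos 0: 10100 XOR 11001 = 01101
  pos 1: 11011 XOR 11001 = 00010
  pos 4: 10100 XOR 11001 = 01101
  pos 5: 11010 XOR 11001 = 00011
  pos 8: 11101 XOR 11001 = 00100
  pos 10: 10000 XOR 11001 = 01001
  pos 11: 10010 XOR 11001 = 01011
  pos 12: 10110 XOR 11001 = 01111
Remainder (last 4 bits) = 1111. This is the CRC / FCS.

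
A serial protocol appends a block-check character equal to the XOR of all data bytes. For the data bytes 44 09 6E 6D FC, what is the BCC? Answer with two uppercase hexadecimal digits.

XOR the bytes together:
  start with 0x44
  0x44 ⊕ 0x09 = 0x4D
  0x4D ⊕ 0x6E = 0x23
  0x23 ⊕ 0x6D = 0x4E
  0x4E ⊕ 0xFC = 0xB2

B2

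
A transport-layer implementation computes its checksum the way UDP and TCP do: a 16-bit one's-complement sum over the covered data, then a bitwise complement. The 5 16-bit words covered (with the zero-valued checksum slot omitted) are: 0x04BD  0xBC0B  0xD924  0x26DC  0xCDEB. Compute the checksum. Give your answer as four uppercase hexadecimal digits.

One's-complement addition (fold any carry out of bit 15 back into bit 0):
  0x04BD + 0xBC0B = 0x0C0C8
  0xC0C8 + 0xD924 = 0x199EC → wrap carry → 0x99ED
  0x99ED + 0x26DC = 0x0C0C9
  0xC0C9 + 0xCDEB = 0x18EB4 → wrap carry → 0x8EB5
One's-complement sum = 0x8EB5.
Checksum = ~0x8EB5 & 0xFFFF = 0x714A.

714A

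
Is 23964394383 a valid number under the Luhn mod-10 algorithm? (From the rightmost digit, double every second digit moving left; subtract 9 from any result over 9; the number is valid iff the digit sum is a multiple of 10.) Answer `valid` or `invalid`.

valid

From the right, keep odd positions and double even positions (subtract 9 from any doubled value over 9):
  doubled (positions 2,4,...): 7 8 6 3 6 → sum 30
  kept (positions 1,3,...): 3 3 9 4 9 2 → sum 30
Total = 60.
60 mod 10 = 0, so the number is valid.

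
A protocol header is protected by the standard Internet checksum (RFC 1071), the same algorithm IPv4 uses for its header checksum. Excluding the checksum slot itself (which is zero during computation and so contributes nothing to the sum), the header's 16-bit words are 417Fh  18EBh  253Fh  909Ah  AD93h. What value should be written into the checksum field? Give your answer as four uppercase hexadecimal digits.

4228

One's-complement addition (fold any carry out of bit 15 back into bit 0):
  0x417F + 0x18EB = 0x05A6A
  0x5A6A + 0x253F = 0x07FA9
  0x7FA9 + 0x909A = 0x11043 → wrap carry → 0x1044
  0x1044 + 0xAD93 = 0x0BDD7
One's-complement sum = 0xBDD7.
Checksum = ~0xBDD7 & 0xFFFF = 0x4228.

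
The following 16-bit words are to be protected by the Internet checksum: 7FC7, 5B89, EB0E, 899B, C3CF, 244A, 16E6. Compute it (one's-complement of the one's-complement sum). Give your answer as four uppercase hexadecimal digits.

B104

One's-complement addition (fold any carry out of bit 15 back into bit 0):
  0x7FC7 + 0x5B89 = 0x0DB50
  0xDB50 + 0xEB0E = 0x1C65E → wrap carry → 0xC65F
  0xC65F + 0x899B = 0x14FFA → wrap carry → 0x4FFB
  0x4FFB + 0xC3CF = 0x113CA → wrap carry → 0x13CB
  0x13CB + 0x244A = 0x03815
  0x3815 + 0x16E6 = 0x04EFB
One's-complement sum = 0x4EFB.
Checksum = ~0x4EFB & 0xFFFF = 0xB104.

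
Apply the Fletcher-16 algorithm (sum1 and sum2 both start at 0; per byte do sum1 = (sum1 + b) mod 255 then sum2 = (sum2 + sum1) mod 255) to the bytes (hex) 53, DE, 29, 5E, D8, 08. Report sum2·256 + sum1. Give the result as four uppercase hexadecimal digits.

Running sums (mod 255):
  after byte 0 (53): sum1=83, sum2=83
  after byte 1 (DE): sum1=50, sum2=133
  after byte 2 (29): sum1=91, sum2=224
  after byte 3 (5E): sum1=185, sum2=154
  after byte 4 (D8): sum1=146, sum2=45
  after byte 5 (08): sum1=154, sum2=199
Checksum = sum2·256 + sum1 = 199·256 + 154 = 51098 = 0xC79A.

C79A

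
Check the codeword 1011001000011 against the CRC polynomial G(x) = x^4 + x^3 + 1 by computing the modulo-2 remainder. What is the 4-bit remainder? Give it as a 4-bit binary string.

0000

Modulo-2 division of 1011001000011 by 11001:
  pos 0: 10110 XOR 11001 = 01111
  pos 1: 11110 XOR 11001 = 00111
  pos 3: 11110 XOR 11001 = 00111
  pos 5: 11100 XOR 11001 = 00101
  pos 7: 10101 XOR 11001 = 01100
  pos 8: 11001 XOR 11001 = 00000
Remainder = 0000 (zero — the frame passes the CRC check).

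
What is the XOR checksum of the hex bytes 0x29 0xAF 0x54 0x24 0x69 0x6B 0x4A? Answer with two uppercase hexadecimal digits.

XOR the bytes together:
  start with 0x29
  0x29 ⊕ 0xAF = 0x86
  0x86 ⊕ 0x54 = 0xD2
  0xD2 ⊕ 0x24 = 0xF6
  0xF6 ⊕ 0x69 = 0x9F
  0x9F ⊕ 0x6B = 0xF4
  0xF4 ⊕ 0x4A = 0xBE

BE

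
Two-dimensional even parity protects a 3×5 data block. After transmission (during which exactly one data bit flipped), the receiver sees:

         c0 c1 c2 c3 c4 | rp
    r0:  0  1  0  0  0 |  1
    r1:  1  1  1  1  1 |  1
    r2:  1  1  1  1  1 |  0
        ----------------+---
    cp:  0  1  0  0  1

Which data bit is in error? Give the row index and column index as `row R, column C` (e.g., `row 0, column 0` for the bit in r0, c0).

row 2, column 4

Recompute each row's even parity and compare to rp:
  r0: data parity 1, sent rp 1 → ok
  r1: data parity 1, sent rp 1 → ok
  r2: data parity 1, sent rp 0 → mismatch
Recompute each column's even parity and compare to cp:
  c0: data parity 0, sent cp 0 → ok
  c1: data parity 1, sent cp 1 → ok
  c2: data parity 0, sent cp 0 → ok
  c3: data parity 0, sent cp 0 → ok
  c4: data parity 0, sent cp 1 → mismatch
Exactly one row (r2) and one column (c4) fail → the flipped bit is at their intersection.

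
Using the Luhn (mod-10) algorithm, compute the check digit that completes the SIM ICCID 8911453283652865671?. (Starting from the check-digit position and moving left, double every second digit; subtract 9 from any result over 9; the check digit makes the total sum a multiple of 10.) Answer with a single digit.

0

Partial digits right→left: 1 7 6 5 6 8 2 5 6 3 8 2 3 5 4 1 1 9 8
Double every second digit counting from the check-digit position (so the 1st, 3rd, 5th, ... of the partial from the right).
  doubled (with −9 where >9): 2 3 3 4 3 7 6 8 2 7 → sum 45
  kept as-is: 7 5 8 5 3 2 5 1 9 → sum 45
Total = 45 + 45 = 90.
Check digit = (10 − (90 mod 10)) mod 10 = 0.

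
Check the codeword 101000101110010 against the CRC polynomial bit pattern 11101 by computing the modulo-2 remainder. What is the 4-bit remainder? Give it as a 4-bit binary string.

0010

Modulo-2 division of 101000101110010 by 11101:
  pos 0: 10100 XOR 11101 = 01001
  pos 1: 10010 XOR 11101 = 01111
  pos 2: 11111 XOR 11101 = 00010
  pos 5: 10011 XOR 11101 = 01110
  pos 6: 11101 XOR 11101 = 00000
Remainder = 0010 (nonzero — an error is detected).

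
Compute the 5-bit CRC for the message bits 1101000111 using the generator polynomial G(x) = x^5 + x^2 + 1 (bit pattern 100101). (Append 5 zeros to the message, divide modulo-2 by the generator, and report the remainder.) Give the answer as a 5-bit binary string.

11101

Append 5 zeros: 110100011100000. Divide by 100101 (XOR where the leading bit is 1):
  pos 0: 110100 XOR 100101 = 010001
  pos 1: 100010 XOR 100101 = 000111
  pos 4: 111111 XOR 100101 = 011010
  pos 5: 110100 XOR 100101 = 010001
  pos 6: 100010 XOR 100101 = 000111
  pos 9: 111000 XOR 100101 = 011101
Remainder (last 5 bits) = 11101. This is the CRC / FCS.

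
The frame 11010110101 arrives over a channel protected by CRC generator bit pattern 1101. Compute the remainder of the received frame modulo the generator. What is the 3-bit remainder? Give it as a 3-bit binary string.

Modulo-2 division of 11010110101 by 1101:
  pos 0: 1101 XOR 1101 = 0000
  pos 5: 1101 XOR 1101 = 0000
Remainder = 001 (nonzero — an error is detected).

001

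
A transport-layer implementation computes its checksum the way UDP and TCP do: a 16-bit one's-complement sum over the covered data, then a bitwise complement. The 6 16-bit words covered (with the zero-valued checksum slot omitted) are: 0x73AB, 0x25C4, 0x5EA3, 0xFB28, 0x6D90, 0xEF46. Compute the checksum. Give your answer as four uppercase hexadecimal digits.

One's-complement addition (fold any carry out of bit 15 back into bit 0):
  0x73AB + 0x25C4 = 0x0996F
  0x996F + 0x5EA3 = 0x0F812
  0xF812 + 0xFB28 = 0x1F33A → wrap carry → 0xF33B
  0xF33B + 0x6D90 = 0x160CB → wrap carry → 0x60CC
  0x60CC + 0xEF46 = 0x15012 → wrap carry → 0x5013
One's-complement sum = 0x5013.
Checksum = ~0x5013 & 0xFFFF = 0xAFEC.

AFEC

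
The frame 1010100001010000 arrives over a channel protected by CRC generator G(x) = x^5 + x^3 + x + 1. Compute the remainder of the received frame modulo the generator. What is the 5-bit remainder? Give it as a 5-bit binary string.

10101

Modulo-2 division of 1010100001010000 by 101011:
  pos 0: 101010 XOR 101011 = 000001
  pos 5: 100010 XOR 101011 = 001001
  pos 7: 100110 XOR 101011 = 001101
  pos 9: 110100 XOR 101011 = 011111
  pos 10: 111110 XOR 101011 = 010101
Remainder = 10101 (nonzero — an error is detected).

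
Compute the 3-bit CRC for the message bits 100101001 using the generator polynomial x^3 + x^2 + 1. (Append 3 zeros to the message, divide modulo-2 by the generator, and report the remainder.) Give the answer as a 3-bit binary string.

Append 3 zeros: 100101001000. Divide by 1101 (XOR where the leading bit is 1):
  pos 0: 1001 XOR 1101 = 0100
  pos 1: 1000 XOR 1101 = 0101
  pos 2: 1011 XOR 1101 = 0110
  pos 3: 1100 XOR 1101 = 0001
  pos 6: 1010 XOR 1101 = 0111
  pos 7: 1110 XOR 1101 = 0011
Remainder (last 3 bits) = 110. This is the CRC / FCS.

110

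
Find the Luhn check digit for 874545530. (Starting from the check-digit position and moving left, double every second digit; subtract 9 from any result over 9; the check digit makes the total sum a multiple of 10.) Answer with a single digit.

6

Partial digits right→left: 0 3 5 5 4 5 4 7 8
Double every second digit counting from the check-digit position (so the 1st, 3rd, 5th, ... of the partial from the right).
  doubled (with −9 where >9): 0 1 8 8 7 → sum 24
  kept as-is: 3 5 5 7 → sum 20
Total = 24 + 20 = 44.
Check digit = (10 − (44 mod 10)) mod 10 = 6.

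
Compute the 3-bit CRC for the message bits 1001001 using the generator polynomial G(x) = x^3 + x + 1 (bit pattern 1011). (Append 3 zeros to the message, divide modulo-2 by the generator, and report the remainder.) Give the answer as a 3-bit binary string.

010

Append 3 zeros: 1001001000. Divide by 1011 (XOR where the leading bit is 1):
  pos 0: 1001 XOR 1011 = 0010
  pos 2: 1000 XOR 1011 = 0011
  pos 4: 1110 XOR 1011 = 0101
  pos 5: 1010 XOR 1011 = 0001
Remainder (last 3 bits) = 010. This is the CRC / FCS.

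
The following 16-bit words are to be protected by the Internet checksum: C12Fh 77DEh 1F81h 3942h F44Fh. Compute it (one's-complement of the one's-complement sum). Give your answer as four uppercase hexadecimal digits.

One's-complement addition (fold any carry out of bit 15 back into bit 0):
  0xC12F + 0x77DE = 0x1390D → wrap carry → 0x390E
  0x390E + 0x1F81 = 0x0588F
  0x588F + 0x3942 = 0x091D1
  0x91D1 + 0xF44F = 0x18620 → wrap carry → 0x8621
One's-complement sum = 0x8621.
Checksum = ~0x8621 & 0xFFFF = 0x79DE.

79DE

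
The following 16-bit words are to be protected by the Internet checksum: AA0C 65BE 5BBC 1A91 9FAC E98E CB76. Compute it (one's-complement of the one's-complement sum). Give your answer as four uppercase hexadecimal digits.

2535

One's-complement addition (fold any carry out of bit 15 back into bit 0):
  0xAA0C + 0x65BE = 0x10FCA → wrap carry → 0x0FCB
  0x0FCB + 0x5BBC = 0x06B87
  0x6B87 + 0x1A91 = 0x08618
  0x8618 + 0x9FAC = 0x125C4 → wrap carry → 0x25C5
  0x25C5 + 0xE98E = 0x10F53 → wrap carry → 0x0F54
  0x0F54 + 0xCB76 = 0x0DACA
One's-complement sum = 0xDACA.
Checksum = ~0xDACA & 0xFFFF = 0x2535.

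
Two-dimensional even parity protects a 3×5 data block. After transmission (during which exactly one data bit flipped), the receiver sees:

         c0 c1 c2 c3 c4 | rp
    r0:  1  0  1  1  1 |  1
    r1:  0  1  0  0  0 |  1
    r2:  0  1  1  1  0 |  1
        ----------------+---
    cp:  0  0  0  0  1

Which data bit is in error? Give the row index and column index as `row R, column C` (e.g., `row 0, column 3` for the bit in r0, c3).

Recompute each row's even parity and compare to rp:
  r0: data parity 0, sent rp 1 → mismatch
  r1: data parity 1, sent rp 1 → ok
  r2: data parity 1, sent rp 1 → ok
Recompute each column's even parity and compare to cp:
  c0: data parity 1, sent cp 0 → mismatch
  c1: data parity 0, sent cp 0 → ok
  c2: data parity 0, sent cp 0 → ok
  c3: data parity 0, sent cp 0 → ok
  c4: data parity 1, sent cp 1 → ok
Exactly one row (r0) and one column (c0) fail → the flipped bit is at their intersection.

row 0, column 0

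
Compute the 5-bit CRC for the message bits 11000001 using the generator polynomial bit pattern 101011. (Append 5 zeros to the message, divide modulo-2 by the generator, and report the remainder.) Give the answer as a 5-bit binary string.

11100

Append 5 zeros: 1100000100000. Divide by 101011 (XOR where the leading bit is 1):
  pos 0: 110000 XOR 101011 = 011011
  pos 1: 110110 XOR 101011 = 011101
  pos 2: 111011 XOR 101011 = 010000
  pos 3: 100000 XOR 101011 = 001011
  pos 5: 101100 XOR 101011 = 000111
Remainder (last 5 bits) = 11100. This is the CRC / FCS.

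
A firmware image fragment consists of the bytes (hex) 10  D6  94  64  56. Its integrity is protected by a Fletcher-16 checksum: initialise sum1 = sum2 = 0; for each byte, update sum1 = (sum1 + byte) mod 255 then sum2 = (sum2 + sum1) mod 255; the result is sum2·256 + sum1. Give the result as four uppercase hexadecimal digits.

8836

Running sums (mod 255):
  after byte 0 (10): sum1=16, sum2=16
  after byte 1 (D6): sum1=230, sum2=246
  after byte 2 (94): sum1=123, sum2=114
  after byte 3 (64): sum1=223, sum2=82
  after byte 4 (56): sum1=54, sum2=136
Checksum = sum2·256 + sum1 = 136·256 + 54 = 34870 = 0x8836.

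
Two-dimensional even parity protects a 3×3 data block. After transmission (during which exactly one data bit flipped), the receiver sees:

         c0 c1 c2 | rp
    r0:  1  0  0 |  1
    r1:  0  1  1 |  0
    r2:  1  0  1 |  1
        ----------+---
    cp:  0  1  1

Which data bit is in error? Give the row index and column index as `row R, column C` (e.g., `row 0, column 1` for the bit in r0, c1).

Recompute each row's even parity and compare to rp:
  r0: data parity 1, sent rp 1 → ok
  r1: data parity 0, sent rp 0 → ok
  r2: data parity 0, sent rp 1 → mismatch
Recompute each column's even parity and compare to cp:
  c0: data parity 0, sent cp 0 → ok
  c1: data parity 1, sent cp 1 → ok
  c2: data parity 0, sent cp 1 → mismatch
Exactly one row (r2) and one column (c2) fail → the flipped bit is at their intersection.

row 2, column 2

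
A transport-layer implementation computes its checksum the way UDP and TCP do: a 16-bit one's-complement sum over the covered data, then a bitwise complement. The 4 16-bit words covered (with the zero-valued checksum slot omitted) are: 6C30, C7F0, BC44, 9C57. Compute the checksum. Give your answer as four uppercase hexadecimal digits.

7342

One's-complement addition (fold any carry out of bit 15 back into bit 0):
  0x6C30 + 0xC7F0 = 0x13420 → wrap carry → 0x3421
  0x3421 + 0xBC44 = 0x0F065
  0xF065 + 0x9C57 = 0x18CBC → wrap carry → 0x8CBD
One's-complement sum = 0x8CBD.
Checksum = ~0x8CBD & 0xFFFF = 0x7342.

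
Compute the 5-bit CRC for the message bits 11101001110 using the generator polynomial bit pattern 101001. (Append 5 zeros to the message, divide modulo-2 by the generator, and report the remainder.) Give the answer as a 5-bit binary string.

Append 5 zeros: 1110100111000000. Divide by 101001 (XOR where the leading bit is 1):
  pos 0: 111010 XOR 101001 = 010011
  pos 1: 100110 XOR 101001 = 001111
  pos 3: 111111 XOR 101001 = 010110
  pos 4: 101101 XOR 101001 = 000100
  pos 7: 100000 XOR 101001 = 001001
  pos 9: 100100 XOR 101001 = 001101
Remainder (last 5 bits) = 11010. This is the CRC / FCS.

11010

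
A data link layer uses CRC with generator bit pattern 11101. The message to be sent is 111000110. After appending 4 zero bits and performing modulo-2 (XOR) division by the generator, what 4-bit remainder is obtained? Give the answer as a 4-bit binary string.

Append 4 zeros: 1110001100000. Divide by 11101 (XOR where the leading bit is 1):
  pos 0: 11100 XOR 11101 = 00001
  pos 4: 10110 XOR 11101 = 01011
  pos 5: 10110 XOR 11101 = 01011
  pos 6: 10110 XOR 11101 = 01011
  pos 7: 10110 XOR 11101 = 01011
  pos 8: 10110 XOR 11101 = 01011
Remainder (last 4 bits) = 1011. This is the CRC / FCS.

1011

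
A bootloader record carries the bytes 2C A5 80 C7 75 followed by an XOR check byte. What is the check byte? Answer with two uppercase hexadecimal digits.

BB

XOR the bytes together:
  start with 0x2C
  0x2C ⊕ 0xA5 = 0x89
  0x89 ⊕ 0x80 = 0x09
  0x09 ⊕ 0xC7 = 0xCE
  0xCE ⊕ 0x75 = 0xBB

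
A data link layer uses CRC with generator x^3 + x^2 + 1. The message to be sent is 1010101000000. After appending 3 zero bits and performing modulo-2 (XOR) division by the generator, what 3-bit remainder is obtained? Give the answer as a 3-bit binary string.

111

Append 3 zeros: 1010101000000000. Divide by 1101 (XOR where the leading bit is 1):
  pos 0: 1010 XOR 1101 = 0111
  pos 1: 1111 XOR 1101 = 0010
  pos 3: 1001 XOR 1101 = 0100
  pos 4: 1000 XOR 1101 = 0101
  pos 5: 1010 XOR 1101 = 0111
  pos 6: 1110 XOR 1101 = 0011
  pos 8: 1100 XOR 1101 = 0001
  pos 11: 1000 XOR 1101 = 0101
  pos 12: 1010 XOR 1101 = 0111
Remainder (last 3 bits) = 111. This is the CRC / FCS.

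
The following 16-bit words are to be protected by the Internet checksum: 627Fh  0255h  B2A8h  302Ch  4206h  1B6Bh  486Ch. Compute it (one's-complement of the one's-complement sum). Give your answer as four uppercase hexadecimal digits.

One's-complement addition (fold any carry out of bit 15 back into bit 0):
  0x627F + 0x0255 = 0x064D4
  0x64D4 + 0xB2A8 = 0x1177C → wrap carry → 0x177D
  0x177D + 0x302C = 0x047A9
  0x47A9 + 0x4206 = 0x089AF
  0x89AF + 0x1B6B = 0x0A51A
  0xA51A + 0x486C = 0x0ED86
One's-complement sum = 0xED86.
Checksum = ~0xED86 & 0xFFFF = 0x1279.

1279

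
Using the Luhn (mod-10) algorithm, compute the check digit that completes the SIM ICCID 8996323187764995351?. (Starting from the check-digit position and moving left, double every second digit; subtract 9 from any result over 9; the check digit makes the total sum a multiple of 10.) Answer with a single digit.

Partial digits right→left: 1 5 3 5 9 9 4 6 7 7 8 1 3 2 3 6 9 9 8
Double every second digit counting from the check-digit position (so the 1st, 3rd, 5th, ... of the partial from the right).
  doubled (with −9 where >9): 2 6 9 8 5 7 6 6 9 7 → sum 65
  kept as-is: 5 5 9 6 7 1 2 6 9 → sum 50
Total = 65 + 50 = 115.
Check digit = (10 − (115 mod 10)) mod 10 = 5.

5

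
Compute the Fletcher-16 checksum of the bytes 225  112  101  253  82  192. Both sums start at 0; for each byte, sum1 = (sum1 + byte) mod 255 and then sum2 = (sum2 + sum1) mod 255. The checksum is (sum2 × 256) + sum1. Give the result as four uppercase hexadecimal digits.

72C8

Running sums (mod 255):
  after byte 0 (225): sum1=225, sum2=225
  after byte 1 (112): sum1=82, sum2=52
  after byte 2 (101): sum1=183, sum2=235
  after byte 3 (253): sum1=181, sum2=161
  after byte 4 (82): sum1=8, sum2=169
  after byte 5 (192): sum1=200, sum2=114
Checksum = sum2·256 + sum1 = 114·256 + 200 = 29384 = 0x72C8.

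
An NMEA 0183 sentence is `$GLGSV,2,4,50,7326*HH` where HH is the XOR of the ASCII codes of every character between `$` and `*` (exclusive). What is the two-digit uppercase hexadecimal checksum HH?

4A

XOR the ASCII codes of the payload characters:
  'G' = 0x47 → acc = 0x47
  'L' = 0x4C → acc = 0x0B
  'G' = 0x47 → acc = 0x4C
  'S' = 0x53 → acc = 0x1F
  'V' = 0x56 → acc = 0x49
  ',' = 0x2C → acc = 0x65
  '2' = 0x32 → acc = 0x57
  ',' = 0x2C → acc = 0x7B
  '4' = 0x34 → acc = 0x4F
  ',' = 0x2C → acc = 0x63
  '5' = 0x35 → acc = 0x56
  '0' = 0x30 → acc = 0x66
  ',' = 0x2C → acc = 0x4A
  '7' = 0x37 → acc = 0x7D
  '3' = 0x33 → acc = 0x4E
  '2' = 0x32 → acc = 0x7C
  '6' = 0x36 → acc = 0x4A
Checksum = 0x4A.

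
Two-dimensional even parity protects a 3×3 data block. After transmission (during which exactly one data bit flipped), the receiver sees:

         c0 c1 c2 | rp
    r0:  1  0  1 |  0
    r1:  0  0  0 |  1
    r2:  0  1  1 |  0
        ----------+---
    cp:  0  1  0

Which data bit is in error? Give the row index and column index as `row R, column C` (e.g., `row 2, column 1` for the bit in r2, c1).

row 1, column 0

Recompute each row's even parity and compare to rp:
  r0: data parity 0, sent rp 0 → ok
  r1: data parity 0, sent rp 1 → mismatch
  r2: data parity 0, sent rp 0 → ok
Recompute each column's even parity and compare to cp:
  c0: data parity 1, sent cp 0 → mismatch
  c1: data parity 1, sent cp 1 → ok
  c2: data parity 0, sent cp 0 → ok
Exactly one row (r1) and one column (c0) fail → the flipped bit is at their intersection.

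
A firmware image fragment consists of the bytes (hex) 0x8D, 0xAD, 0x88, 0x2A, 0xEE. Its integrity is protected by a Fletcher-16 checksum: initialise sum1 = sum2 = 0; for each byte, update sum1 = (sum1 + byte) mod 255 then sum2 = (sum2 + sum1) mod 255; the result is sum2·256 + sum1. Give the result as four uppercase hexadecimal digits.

57DC

Running sums (mod 255):
  after byte 0 (0x8D): sum1=141, sum2=141
  after byte 1 (0xAD): sum1=59, sum2=200
  after byte 2 (0x88): sum1=195, sum2=140
  after byte 3 (0x2A): sum1=237, sum2=122
  after byte 4 (0xEE): sum1=220, sum2=87
Checksum = sum2·256 + sum1 = 87·256 + 220 = 22492 = 0x57DC.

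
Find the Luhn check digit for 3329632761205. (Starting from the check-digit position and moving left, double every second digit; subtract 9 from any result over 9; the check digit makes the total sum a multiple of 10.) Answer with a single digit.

Partial digits right→left: 5 0 2 1 6 7 2 3 6 9 2 3 3
Double every second digit counting from the check-digit position (so the 1st, 3rd, 5th, ... of the partial from the right).
  doubled (with −9 where >9): 1 4 3 4 3 4 6 → sum 25
  kept as-is: 0 1 7 3 9 3 → sum 23
Total = 25 + 23 = 48.
Check digit = (10 − (48 mod 10)) mod 10 = 2.

2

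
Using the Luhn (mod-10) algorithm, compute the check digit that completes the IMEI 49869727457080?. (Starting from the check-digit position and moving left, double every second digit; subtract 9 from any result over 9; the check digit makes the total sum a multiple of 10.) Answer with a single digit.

5

Partial digits right→left: 0 8 0 7 5 4 7 2 7 9 6 8 9 4
Double every second digit counting from the check-digit position (so the 1st, 3rd, 5th, ... of the partial from the right).
  doubled (with −9 where >9): 0 0 1 5 5 3 9 → sum 23
  kept as-is: 8 7 4 2 9 8 4 → sum 42
Total = 23 + 42 = 65.
Check digit = (10 − (65 mod 10)) mod 10 = 5.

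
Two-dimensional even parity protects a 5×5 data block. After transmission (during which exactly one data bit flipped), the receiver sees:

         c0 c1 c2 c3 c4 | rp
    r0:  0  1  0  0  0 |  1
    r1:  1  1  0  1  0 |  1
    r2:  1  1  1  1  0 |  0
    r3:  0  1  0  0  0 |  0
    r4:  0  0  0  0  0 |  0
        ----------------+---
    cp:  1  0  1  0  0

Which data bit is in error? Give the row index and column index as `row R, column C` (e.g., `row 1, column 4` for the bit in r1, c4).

Recompute each row's even parity and compare to rp:
  r0: data parity 1, sent rp 1 → ok
  r1: data parity 1, sent rp 1 → ok
  r2: data parity 0, sent rp 0 → ok
  r3: data parity 1, sent rp 0 → mismatch
  r4: data parity 0, sent rp 0 → ok
Recompute each column's even parity and compare to cp:
  c0: data parity 0, sent cp 1 → mismatch
  c1: data parity 0, sent cp 0 → ok
  c2: data parity 1, sent cp 1 → ok
  c3: data parity 0, sent cp 0 → ok
  c4: data parity 0, sent cp 0 → ok
Exactly one row (r3) and one column (c0) fail → the flipped bit is at their intersection.

row 3, column 0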